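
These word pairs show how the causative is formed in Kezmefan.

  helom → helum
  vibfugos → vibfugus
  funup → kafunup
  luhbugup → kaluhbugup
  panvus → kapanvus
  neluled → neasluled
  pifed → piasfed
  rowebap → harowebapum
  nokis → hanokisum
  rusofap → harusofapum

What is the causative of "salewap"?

hasalewapum

vibfugos and panvus both end in -s yet inflect differently (vibfugus, kapanvus), so the final letter is not what conditions the rule; the last vowel is.
"salewap" has last vowel 'a'. The stems whose last vowel is 'a' (rowebap → harowebapum, rusofap → harusofapum) add ha- … -um around the stem.
The other patterns: stems whose last vowel is 'o' change the last vowel to 'u'; stems whose last vowel is 'u' add the prefix ka-; stems whose last vowel is 'e' insert -as- after the first vowel.
So salewap → hasalewapum.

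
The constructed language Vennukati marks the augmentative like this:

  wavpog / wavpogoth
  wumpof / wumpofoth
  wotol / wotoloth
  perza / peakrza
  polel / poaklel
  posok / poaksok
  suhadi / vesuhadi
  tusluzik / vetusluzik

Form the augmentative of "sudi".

wotol and polel both end in -l yet inflect differently (wotoloth, poaklel), so the final letter is not what conditions the rule; the first letter is.
"sudi" begins with s-. The one such stem in the data (suhadi → vesuhadi) adds the prefix ve-, so the same rule applies.
The other patterns: stems beginning with w- add -oth; stems beginning with p- insert -ak- after the first vowel.
So sudi → vesudi.

vesudi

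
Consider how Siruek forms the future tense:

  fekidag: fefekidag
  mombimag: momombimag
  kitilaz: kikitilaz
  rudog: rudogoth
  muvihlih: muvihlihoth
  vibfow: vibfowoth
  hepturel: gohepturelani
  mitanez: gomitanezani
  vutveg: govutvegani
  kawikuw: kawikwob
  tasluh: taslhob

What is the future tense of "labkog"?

labkogoth

fekidag and rudog both end in -g yet inflect differently (fefekidag, rudogoth), so the final letter is not what conditions the rule; the last vowel is.
"labkog" has last vowel 'o'. The stems whose last vowel is 'o' (rudog → rudogoth, vibfow → vibfowoth) add -oth.
So labkog → labkogoth.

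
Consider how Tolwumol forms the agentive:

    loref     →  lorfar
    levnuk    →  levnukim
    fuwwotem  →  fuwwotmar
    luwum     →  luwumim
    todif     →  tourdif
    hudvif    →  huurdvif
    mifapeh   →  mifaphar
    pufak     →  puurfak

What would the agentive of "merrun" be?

merrunim

fuwwotem and luwum both end in -m yet inflect differently (fuwwotmar, luwumim), so the final letter is not what conditions the rule; the last vowel is.
"merrun" has last vowel 'u'. The stems whose last vowel is 'u' (levnuk → levnukim, luwum → luwumim) add -im.
So merrun → merrunim.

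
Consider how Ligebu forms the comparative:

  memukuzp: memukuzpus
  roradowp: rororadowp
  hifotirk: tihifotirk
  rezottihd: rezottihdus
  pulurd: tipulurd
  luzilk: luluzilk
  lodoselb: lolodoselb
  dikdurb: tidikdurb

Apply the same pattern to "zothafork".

tizothafork

"zothafork" has second-to-last letter 'r'. The stems whose second-to-last letter is 'r' (dikdurb → tidikdurb, pulurd → tipulurd, hifotirk → tihifotirk) add the prefix ti-.
The other patterns: stems whose second-to-last letter is 'h' or 'z' add -us; stems whose second-to-last letter is 'l' or 'w' repeat the first consonant+vowel as a prefix.
So zothafork → tizothafork.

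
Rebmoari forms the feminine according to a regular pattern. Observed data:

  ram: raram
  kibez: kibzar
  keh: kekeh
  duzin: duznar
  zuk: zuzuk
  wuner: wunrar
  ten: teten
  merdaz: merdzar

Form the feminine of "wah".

wawah

"wah" has 1 vowel. The stems with 1 vowel (ram → raram, zuk → zuzuk, keh → kekeh) repeat the first consonant+vowel as a prefix.
So wah → wawah.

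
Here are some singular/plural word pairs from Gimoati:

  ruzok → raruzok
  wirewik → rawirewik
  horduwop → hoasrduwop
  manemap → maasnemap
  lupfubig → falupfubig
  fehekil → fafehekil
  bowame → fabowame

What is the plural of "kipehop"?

kiaspehop

"kipehop" ends in -p. The stems ending in -p (horduwop → hoasrduwop, manemap → maasnemap) insert -as- after the first vowel.
The other patterns: stems ending in -k add the prefix ra-; stems ending in -e, -g or -l add the prefix fa-.
So kipehop → kiaspehop.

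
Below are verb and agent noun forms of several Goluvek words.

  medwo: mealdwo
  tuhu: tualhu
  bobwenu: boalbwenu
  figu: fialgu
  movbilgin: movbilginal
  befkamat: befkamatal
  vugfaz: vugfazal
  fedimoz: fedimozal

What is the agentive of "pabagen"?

medwo and fedimoz both have last vowel 'o' yet inflect differently (mealdwo, fedimozal), so the last vowel is not what conditions the rule; whether the stem ends in a vowel or a consonant is.
"pabagen" ends in a consonant. The stems ending in a consonant (movbilgin → movbilginal, befkamat → befkamatal, vugfaz → vugfazal) add -al.
The other pattern: stems ending in a vowel insert -al- after the first vowel.
So pabagen → pabagenal.

pabagenal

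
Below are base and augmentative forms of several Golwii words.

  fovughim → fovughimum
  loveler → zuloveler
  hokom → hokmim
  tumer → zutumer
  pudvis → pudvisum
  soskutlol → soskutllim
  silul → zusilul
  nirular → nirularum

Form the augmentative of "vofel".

zuvofel

"vofel" has last vowel 'e'. The stems whose last vowel is 'e' (loveler → zuloveler, tumer → zutumer) add the prefix zu-.
The other patterns: stems whose last vowel is 'o' delete the last vowel and add -im; stems whose last vowel is 'a' or 'i' add -um.
So vofel → zuvofel.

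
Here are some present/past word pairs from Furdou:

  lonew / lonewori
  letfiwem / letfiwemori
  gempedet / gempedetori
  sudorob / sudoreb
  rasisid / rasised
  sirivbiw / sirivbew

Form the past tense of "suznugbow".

suznugbew

lonew and sirivbiw both end in -w yet inflect differently (lonewori, sirivbew), so the final letter is not what conditions the rule; the last vowel is.
"suznugbow" has last vowel 'o'. The one such stem in the data (sudorob → sudoreb) changes the last vowel to 'e' (as do rasisid, sirivbiw), so the same rule applies.
So suznugbow → suznugbew.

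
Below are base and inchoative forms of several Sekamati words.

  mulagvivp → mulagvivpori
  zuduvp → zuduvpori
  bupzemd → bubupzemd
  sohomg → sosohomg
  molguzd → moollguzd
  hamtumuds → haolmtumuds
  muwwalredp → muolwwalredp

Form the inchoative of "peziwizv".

peolziwizv

bupzemd and molguzd both end in -d yet inflect differently (bubupzemd, moollguzd), so the final letter is not what conditions the rule; the second-to-last letter is.
"peziwizv" has second-to-last letter 'z'. The one such stem in the data (molguzd → moollguzd) inserts -ol- after the first vowel (as do hamtumuds, muwwalredp), so the same rule applies.
The other patterns: stems whose second-to-last letter is 'v' add -ori; stems whose second-to-last letter is 'm' repeat the first consonant+vowel as a prefix.
So peziwizv → peolziwizv.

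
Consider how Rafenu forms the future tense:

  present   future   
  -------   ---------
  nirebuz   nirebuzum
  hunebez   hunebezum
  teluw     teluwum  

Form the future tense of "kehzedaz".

Every pair shown (nirebuz → nirebuzum, hunebez → hunebezum, teluw → teluwum) follows the same rule: add -um.
So kehzedaz → kehzedazum.

kehzedazum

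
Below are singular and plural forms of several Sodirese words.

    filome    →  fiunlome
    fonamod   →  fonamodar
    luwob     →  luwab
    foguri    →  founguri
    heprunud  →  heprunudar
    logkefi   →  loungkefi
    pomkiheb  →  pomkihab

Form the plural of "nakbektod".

nakbektodar

fonamod and luwob both have last vowel 'o' yet inflect differently (fonamodar, luwab), so the last vowel is not what conditions the rule; the final letter is.
"nakbektod" ends in -d. The stems ending in -d (heprunud → heprunudar, fonamod → fonamodar) add -ar.
So nakbektod → nakbektodar.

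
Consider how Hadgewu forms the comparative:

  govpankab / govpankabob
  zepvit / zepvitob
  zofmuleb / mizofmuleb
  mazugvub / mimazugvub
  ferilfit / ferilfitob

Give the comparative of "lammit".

"lammit" has last vowel 'i'. The stems whose last vowel is 'i' (zepvit → zepvitob, ferilfit → ferilfitob) add -ob.
The other pattern: stems whose last vowel is 'e' or 'u' add the prefix mi-.
So lammit → lammitob.

lammitob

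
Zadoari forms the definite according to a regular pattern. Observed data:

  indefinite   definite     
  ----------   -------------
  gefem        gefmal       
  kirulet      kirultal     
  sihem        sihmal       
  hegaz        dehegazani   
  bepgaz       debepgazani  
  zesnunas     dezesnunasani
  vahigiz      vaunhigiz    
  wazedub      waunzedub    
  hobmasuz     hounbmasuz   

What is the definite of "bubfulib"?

"bubfulib" has last vowel 'i'. The one such stem in the data (vahigiz → vaunhigiz) inserts -un- after the first vowel (as do wazedub, hobmasuz), so the same rule applies.
So bubfulib → buunbfulib.

buunbfulib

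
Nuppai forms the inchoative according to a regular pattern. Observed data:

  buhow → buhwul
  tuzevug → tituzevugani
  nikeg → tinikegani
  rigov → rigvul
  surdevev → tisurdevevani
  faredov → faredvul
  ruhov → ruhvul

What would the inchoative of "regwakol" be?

regwaklul

rigov and surdevev both end in -v yet inflect differently (rigvul, tisurdevevani), so the final letter is not what conditions the rule; the last vowel is.
"regwakol" has last vowel 'o'. The stems whose last vowel is 'o' (buhow → buhwul, rigov → rigvul, ruhov → ruhvul) delete the last vowel and add -ul.
So regwakol → regwaklul.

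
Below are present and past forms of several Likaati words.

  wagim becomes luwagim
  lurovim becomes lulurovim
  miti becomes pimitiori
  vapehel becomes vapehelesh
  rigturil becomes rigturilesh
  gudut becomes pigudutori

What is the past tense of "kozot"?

"kozot" ends in -t. The one such stem in the data (gudut → pigudutori) adds pi- … -ori around the stem, so the same rule applies.
So kozot → pikozotori.

pikozotori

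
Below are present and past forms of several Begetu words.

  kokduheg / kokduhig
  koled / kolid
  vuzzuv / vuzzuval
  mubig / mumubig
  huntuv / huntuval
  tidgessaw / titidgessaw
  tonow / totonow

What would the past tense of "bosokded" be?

bosokdid

"bosokded" has last vowel 'e'. The stems whose last vowel is 'e' (koled → kolid, kokduheg → kokduhig) change the last vowel to 'i'.
The other patterns: stems whose last vowel is 'u' add -al; stems whose last vowel is 'a', 'i' or 'o' repeat the first consonant+vowel as a prefix.
So bosokded → bosokdid.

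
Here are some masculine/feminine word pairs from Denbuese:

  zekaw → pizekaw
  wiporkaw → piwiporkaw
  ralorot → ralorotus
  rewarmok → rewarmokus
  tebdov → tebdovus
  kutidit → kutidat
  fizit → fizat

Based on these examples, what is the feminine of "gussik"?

ralorot and kutidit both end in -t yet inflect differently (ralorotus, kutidat), so the final letter is not what conditions the rule; the last vowel is.
"gussik" has last vowel 'i'. The stems whose last vowel is 'i' (kutidit → kutidat, fizit → fizat) change the last vowel to 'a'.
The other patterns: stems whose last vowel is 'a' add the prefix pi-; stems whose last vowel is 'o' add -us.
So gussik → gussak.

gussak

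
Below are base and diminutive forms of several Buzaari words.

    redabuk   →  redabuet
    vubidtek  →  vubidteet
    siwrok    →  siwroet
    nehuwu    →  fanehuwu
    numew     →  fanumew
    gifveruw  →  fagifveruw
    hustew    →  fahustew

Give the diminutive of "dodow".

"dodow" ends in -w. The stems ending in -w (numew → fanumew, gifveruw → fagifveruw, hustew → fahustew) add the prefix fa-.
The other pattern: stems ending in -k drop the final letter and add -et.
So dodow → fadodow.

fadodow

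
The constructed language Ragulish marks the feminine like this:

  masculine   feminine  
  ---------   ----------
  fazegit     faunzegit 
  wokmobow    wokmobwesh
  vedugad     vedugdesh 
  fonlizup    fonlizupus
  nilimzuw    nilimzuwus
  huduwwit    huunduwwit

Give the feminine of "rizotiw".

wokmobow and nilimzuw both end in -w yet inflect differently (wokmobwesh, nilimzuwus), so the final letter is not what conditions the rule; the last vowel is.
"rizotiw" has last vowel 'i'. The stems whose last vowel is 'i' (fazegit → faunzegit, huduwwit → huunduwwit) insert -un- after the first vowel.
The other patterns: stems whose last vowel is 'a' or 'o' delete the last vowel and add -esh; stems whose last vowel is 'u' add -us.
So rizotiw → riunzotiw.

riunzotiw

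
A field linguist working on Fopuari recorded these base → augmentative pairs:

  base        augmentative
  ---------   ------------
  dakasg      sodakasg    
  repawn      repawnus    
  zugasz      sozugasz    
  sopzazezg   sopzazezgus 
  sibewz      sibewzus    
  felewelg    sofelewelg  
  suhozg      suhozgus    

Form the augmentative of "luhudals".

soluhudals

suhozg and dakasg both end in -g yet inflect differently (suhozgus, sodakasg), so the final letter is not what conditions the rule; the second-to-last letter is.
"luhudals" has second-to-last letter 'l'. The one such stem in the data (felewelg → sofelewelg) adds the prefix so-, so the same rule applies.
So luhudals → soluhudals.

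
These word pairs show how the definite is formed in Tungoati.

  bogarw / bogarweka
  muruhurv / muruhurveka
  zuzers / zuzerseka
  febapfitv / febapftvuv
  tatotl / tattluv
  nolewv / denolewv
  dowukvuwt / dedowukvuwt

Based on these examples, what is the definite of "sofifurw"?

sofifurweka

muruhurv and febapfitv both end in -v yet inflect differently (muruhurveka, febapftvuv), so the final letter is not what conditions the rule; the second-to-last letter is.
"sofifurw" has second-to-last letter 'r'. The stems whose second-to-last letter is 'r' (bogarw → bogarweka, muruhurv → muruhurveka, zuzers → zuzerseka) add -eka.
The other patterns: stems whose second-to-last letter is 't' delete the last vowel and add -uv; stems whose second-to-last letter is 'w' add the prefix de-.
So sofifurw → sofifurweka.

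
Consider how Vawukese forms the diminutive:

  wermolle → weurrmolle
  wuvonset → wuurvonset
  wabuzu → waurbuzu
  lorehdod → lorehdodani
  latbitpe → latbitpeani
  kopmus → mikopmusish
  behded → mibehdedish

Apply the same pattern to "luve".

luveani

"luve" begins with l-. The stems beginning with l- (lorehdod → lorehdodani, latbitpe → latbitpeani) add -ani.
So luve → luveani.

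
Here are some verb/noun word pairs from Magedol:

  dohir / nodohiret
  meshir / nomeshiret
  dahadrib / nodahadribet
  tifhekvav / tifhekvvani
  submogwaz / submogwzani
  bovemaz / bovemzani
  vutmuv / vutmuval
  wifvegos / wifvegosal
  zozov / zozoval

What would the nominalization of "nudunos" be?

"nudunos" has last vowel 'o'. The stems whose last vowel is 'o' (wifvegos → wifvegosal, zozov → zozoval) add -al.
The other patterns: stems whose last vowel is 'i' add no- … -et around the stem; stems whose last vowel is 'a' delete the last vowel and add -ani.
So nudunos → nudunosal.

nudunosal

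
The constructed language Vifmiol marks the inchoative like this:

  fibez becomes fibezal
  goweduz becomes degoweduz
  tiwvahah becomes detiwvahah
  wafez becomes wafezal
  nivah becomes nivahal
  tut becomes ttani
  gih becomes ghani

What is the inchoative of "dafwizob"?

dedafwizob

gih and nivah both end in -h yet inflect differently (ghani, nivahal), so the final letter is not what conditions the rule; the number of vowels is.
"dafwizob" has 3 vowels. The stems with 3 vowels (goweduz → degoweduz, tiwvahah → detiwvahah) add the prefix de-.
The other patterns: stems with 1 vowel delete the last vowel and add -ani; stems with 2 vowels add -al.
So dafwizob → dedafwizob.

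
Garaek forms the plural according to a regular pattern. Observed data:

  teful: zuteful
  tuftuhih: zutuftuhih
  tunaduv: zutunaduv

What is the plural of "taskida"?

zutaskida

Every pair shown (teful → zuteful, tuftuhih → zutuftuhih, tunaduv → zutunaduv) follows the same rule: add the prefix zu-.
So taskida → zutaskida.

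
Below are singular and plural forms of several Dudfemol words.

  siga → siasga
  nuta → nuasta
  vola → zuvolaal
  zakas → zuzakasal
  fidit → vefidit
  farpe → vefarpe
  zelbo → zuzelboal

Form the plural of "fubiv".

vefubiv

siga and vola both end in -a yet inflect differently (siasga, zuvolaal), so the final letter is not what conditions the rule; the first letter is.
"fubiv" begins with f-. The stems beginning with f- (fidit → vefidit, farpe → vefarpe) add the prefix ve-.
The other patterns: stems beginning with n- or s- insert -as- after the first vowel; stems beginning with v- or z- add zu- … -al around the stem.
So fubiv → vefubiv.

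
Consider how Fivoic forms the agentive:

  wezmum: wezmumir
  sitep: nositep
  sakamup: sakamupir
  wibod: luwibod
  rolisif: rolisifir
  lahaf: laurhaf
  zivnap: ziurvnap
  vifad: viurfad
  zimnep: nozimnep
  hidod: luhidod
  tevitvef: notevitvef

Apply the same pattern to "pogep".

nopogep

sakamup and zimnep both end in -p yet inflect differently (sakamupir, nozimnep), so the final letter is not what conditions the rule; the last vowel is.
"pogep" has last vowel 'e'. The stems whose last vowel is 'e' (zimnep → nozimnep, tevitvef → notevitvef, sitep → nositep) add the prefix no-.
The other patterns: stems whose last vowel is 'i' or 'u' add -ir; stems whose last vowel is 'o' add the prefix lu-; stems whose last vowel is 'a' insert -ur- after the first vowel.
So pogep → nopogep.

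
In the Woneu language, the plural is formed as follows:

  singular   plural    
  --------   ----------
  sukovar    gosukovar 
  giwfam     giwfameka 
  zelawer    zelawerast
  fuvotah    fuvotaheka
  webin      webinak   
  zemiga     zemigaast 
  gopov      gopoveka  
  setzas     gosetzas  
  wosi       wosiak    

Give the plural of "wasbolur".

"wasbolur" begins with w-. The stems beginning with w- (wosi → wosiak, webin → webinak) add -ak.
So wasbolur → wasbolurak.

wasbolurak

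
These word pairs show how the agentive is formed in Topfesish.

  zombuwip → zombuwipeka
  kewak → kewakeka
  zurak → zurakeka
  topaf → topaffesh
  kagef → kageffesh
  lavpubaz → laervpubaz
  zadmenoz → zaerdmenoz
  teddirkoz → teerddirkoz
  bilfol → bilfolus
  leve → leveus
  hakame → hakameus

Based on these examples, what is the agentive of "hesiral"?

hesiralus

kewak and topaf both have last vowel 'a' yet inflect differently (kewakeka, topaffesh), so the last vowel is not what conditions the rule; the final letter is.
"hesiral" ends in -l. The one such stem in the data (bilfol → bilfolus) adds -us, so the same rule applies.
So hesiral → hesiralus.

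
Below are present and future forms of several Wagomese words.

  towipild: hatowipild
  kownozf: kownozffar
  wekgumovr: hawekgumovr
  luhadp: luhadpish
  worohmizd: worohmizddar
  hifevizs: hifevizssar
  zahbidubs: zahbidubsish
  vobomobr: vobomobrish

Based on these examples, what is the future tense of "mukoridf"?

"mukoridf" has second-to-last letter 'd'. The one such stem in the data (luhadp → luhadpish) adds -ish, so the same rule applies.
The other patterns: stems whose second-to-last letter is 'z' double the final consonant and add -ar; stems whose second-to-last letter is 'l' or 'v' add the prefix ha-.
So mukoridf → mukoridfish.

mukoridfish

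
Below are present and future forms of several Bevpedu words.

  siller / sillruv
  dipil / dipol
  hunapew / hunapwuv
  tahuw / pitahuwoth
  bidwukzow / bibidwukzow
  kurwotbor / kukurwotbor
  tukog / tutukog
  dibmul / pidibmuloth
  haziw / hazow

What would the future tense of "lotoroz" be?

"lotoroz" has last vowel 'o'. The stems whose last vowel is 'o' (bidwukzow → bibidwukzow, tukog → tutukog, kurwotbor → kukurwotbor) repeat the first consonant+vowel as a prefix.
The other patterns: stems whose last vowel is 'e' delete the last vowel and add -uv; stems whose last vowel is 'i' change the last vowel to 'o'; stems whose last vowel is 'u' add pi- … -oth around the stem.
So lotoroz → lolotoroz.

lolotoroz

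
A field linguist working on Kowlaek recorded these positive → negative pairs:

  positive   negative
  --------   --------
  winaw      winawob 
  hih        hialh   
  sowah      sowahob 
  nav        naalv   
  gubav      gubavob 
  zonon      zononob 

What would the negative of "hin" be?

"hin" has 1 vowel. The stems with 1 vowel (nav → naalv, hih → hialh) insert -al- after the first vowel.
So hin → hialn.

hialn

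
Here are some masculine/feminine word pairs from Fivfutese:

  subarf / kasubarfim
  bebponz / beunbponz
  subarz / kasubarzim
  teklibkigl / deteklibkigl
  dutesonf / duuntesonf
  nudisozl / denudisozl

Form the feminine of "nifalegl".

denifalegl

"nifalegl" has second-to-last letter 'g'. The one such stem in the data (teklibkigl → deteklibkigl) adds the prefix de-, so the same rule applies.
The other patterns: stems whose second-to-last letter is 'r' add ka- … -im around the stem; stems whose second-to-last letter is 'n' insert -un- after the first vowel.
So nifalegl → denifalegl.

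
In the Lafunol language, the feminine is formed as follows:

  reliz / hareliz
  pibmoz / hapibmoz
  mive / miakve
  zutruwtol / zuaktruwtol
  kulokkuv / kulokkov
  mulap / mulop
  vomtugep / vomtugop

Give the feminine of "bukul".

pibmoz and zutruwtol both have last vowel 'o' yet inflect differently (hapibmoz, zuaktruwtol), so the last vowel is not what conditions the rule; the final letter is.
"bukul" ends in -l. The one such stem in the data (zutruwtol → zuaktruwtol) inserts -ak- after the first vowel (as does mive), so the same rule applies.
The other patterns: stems ending in -z add the prefix ha-; stems ending in -p or -v change the last vowel to 'o'.
So bukul → buakkul.

buakkul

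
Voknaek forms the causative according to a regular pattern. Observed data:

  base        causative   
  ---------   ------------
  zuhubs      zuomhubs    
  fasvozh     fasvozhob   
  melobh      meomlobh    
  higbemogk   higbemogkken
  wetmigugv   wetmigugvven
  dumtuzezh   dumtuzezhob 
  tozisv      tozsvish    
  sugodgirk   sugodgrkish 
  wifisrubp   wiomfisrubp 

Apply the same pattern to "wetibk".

weomtibk

fasvozh and melobh both end in -h yet inflect differently (fasvozhob, meomlobh), so the final letter is not what conditions the rule; the second-to-last letter is.
"wetibk" has second-to-last letter 'b'. The stems whose second-to-last letter is 'b' (melobh → meomlobh, wifisrubp → wiomfisrubp, zuhubs → zuomhubs) insert -om- after the first vowel.
The other patterns: stems whose second-to-last letter is 'g' double the final consonant and add -en; stems whose second-to-last letter is 'z' add -ob; stems whose second-to-last letter is 'r' or 's' delete the last vowel and add -ish.
So wetibk → weomtibk.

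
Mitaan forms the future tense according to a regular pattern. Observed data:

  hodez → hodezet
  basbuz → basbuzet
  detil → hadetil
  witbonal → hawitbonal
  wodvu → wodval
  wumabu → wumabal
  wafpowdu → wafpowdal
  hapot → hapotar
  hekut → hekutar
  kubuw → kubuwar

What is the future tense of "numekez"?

basbuz and wodvu both have last vowel 'u' yet inflect differently (basbuzet, wodval), so the last vowel is not what conditions the rule; the final letter is.
"numekez" ends in -z. The stems ending in -z (hodez → hodezet, basbuz → basbuzet) add -et.
The other patterns: stems ending in -l add the prefix ha-; stems ending in -u drop the final letter and add -al; stems ending in -t or -w add -ar.
So numekez → numekezet.

numekezet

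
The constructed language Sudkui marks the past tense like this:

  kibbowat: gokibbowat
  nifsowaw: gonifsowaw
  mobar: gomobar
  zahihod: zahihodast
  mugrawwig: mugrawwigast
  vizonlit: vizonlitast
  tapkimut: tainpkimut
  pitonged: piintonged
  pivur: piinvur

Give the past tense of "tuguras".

gotuguras

"tuguras" has last vowel 'a'. The stems whose last vowel is 'a' (kibbowat → gokibbowat, nifsowaw → gonifsowaw, mobar → gomobar) add the prefix go-.
The other patterns: stems whose last vowel is 'i' or 'o' add -ast; stems whose last vowel is 'e' or 'u' insert -in- after the first vowel.
So tuguras → gotuguras.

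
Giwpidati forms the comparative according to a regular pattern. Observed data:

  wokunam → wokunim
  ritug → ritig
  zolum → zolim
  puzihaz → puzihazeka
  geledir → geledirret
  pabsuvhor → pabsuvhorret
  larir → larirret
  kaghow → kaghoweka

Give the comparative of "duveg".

duvig

pabsuvhor and kaghow both have last vowel 'o' yet inflect differently (pabsuvhorret, kaghoweka), so the last vowel is not what conditions the rule; the final letter is.
"duveg" ends in -g. The one such stem in the data (ritug → ritig) changes the last vowel to 'i' (as do zolum, wokunam), so the same rule applies.
The other patterns: stems ending in -r double the final consonant and add -et; stems ending in -w or -z add -eka.
So duveg → duvig.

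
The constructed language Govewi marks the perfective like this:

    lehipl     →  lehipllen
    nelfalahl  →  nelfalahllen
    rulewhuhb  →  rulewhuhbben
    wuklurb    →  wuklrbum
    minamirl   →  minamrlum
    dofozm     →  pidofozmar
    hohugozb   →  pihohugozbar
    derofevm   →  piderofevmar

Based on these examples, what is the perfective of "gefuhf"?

"gefuhf" has second-to-last letter 'h'. The stems whose second-to-last letter is 'h' (nelfalahl → nelfalahllen, rulewhuhb → rulewhuhbben) double the final consonant and add -en.
So gefuhf → gefuhffen.

gefuhffen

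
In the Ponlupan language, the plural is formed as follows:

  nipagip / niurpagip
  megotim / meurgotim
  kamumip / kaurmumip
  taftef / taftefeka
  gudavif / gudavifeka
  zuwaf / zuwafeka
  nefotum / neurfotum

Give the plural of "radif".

radifeka

"radif" ends in -f. The stems ending in -f (taftef → taftefeka, zuwaf → zuwafeka, gudavif → gudavifeka) add -eka.
So radif → radifeka.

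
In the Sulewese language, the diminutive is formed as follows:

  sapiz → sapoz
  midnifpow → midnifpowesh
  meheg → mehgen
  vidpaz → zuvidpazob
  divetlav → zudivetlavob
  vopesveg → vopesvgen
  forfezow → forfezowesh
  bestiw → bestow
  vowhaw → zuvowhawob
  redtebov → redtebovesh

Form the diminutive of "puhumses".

puhumssen

sapiz and vidpaz both end in -z yet inflect differently (sapoz, zuvidpazob), so the final letter is not what conditions the rule; the last vowel is.
"puhumses" has last vowel 'e'. The stems whose last vowel is 'e' (meheg → mehgen, vopesveg → vopesvgen) delete the last vowel and add -en.
The other patterns: stems whose last vowel is 'i' change the last vowel to 'o'; stems whose last vowel is 'a' add zu- … -ob around the stem; stems whose last vowel is 'o' add -esh.
So puhumses → puhumssen.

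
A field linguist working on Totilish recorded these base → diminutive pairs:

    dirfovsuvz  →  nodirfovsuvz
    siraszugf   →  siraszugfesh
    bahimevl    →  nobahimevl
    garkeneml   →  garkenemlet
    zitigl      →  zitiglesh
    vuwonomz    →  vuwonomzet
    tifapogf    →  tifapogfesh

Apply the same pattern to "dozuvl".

nodozuvl

"dozuvl" has second-to-last letter 'v'. The stems whose second-to-last letter is 'v' (bahimevl → nobahimevl, dirfovsuvz → nodirfovsuvz) add the prefix no-.
The other patterns: stems whose second-to-last letter is 'm' add -et; stems whose second-to-last letter is 'g' add -esh.
So dozuvl → nodozuvl.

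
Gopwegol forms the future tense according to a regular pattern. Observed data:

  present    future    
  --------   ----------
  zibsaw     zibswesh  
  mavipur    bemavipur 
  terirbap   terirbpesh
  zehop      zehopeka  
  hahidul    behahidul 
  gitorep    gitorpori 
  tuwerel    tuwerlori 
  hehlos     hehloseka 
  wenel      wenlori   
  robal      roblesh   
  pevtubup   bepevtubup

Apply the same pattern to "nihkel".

zehop and terirbap both end in -p yet inflect differently (zehopeka, terirbpesh), so the final letter is not what conditions the rule; the last vowel is.
"nihkel" has last vowel 'e'. The stems whose last vowel is 'e' (tuwerel → tuwerlori, wenel → wenlori, gitorep → gitorpori) delete the last vowel and add -ori.
So nihkel → nihklori.

nihklori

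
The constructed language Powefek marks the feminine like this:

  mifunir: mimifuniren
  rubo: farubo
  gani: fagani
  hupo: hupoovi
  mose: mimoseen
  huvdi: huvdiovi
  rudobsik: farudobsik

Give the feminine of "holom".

holomovi

gani and huvdi both end in -i yet inflect differently (fagani, huvdiovi), so the final letter is not what conditions the rule; the first letter is.
"holom" begins with h-. The stems beginning with h- (huvdi → huvdiovi, hupo → hupoovi) add -ovi.
So holom → holomovi.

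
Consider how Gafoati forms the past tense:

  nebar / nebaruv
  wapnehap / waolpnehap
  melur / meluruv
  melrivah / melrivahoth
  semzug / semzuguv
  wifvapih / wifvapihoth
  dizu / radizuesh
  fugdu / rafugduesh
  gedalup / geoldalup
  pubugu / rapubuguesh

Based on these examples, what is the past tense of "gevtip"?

geolvtip

melrivah and wapnehap both have last vowel 'a' yet inflect differently (melrivahoth, waolpnehap), so the last vowel is not what conditions the rule; the final letter is.
"gevtip" ends in -p. The stems ending in -p (gedalup → geoldalup, wapnehap → waolpnehap) insert -ol- after the first vowel.
The other patterns: stems ending in -h add -oth; stems ending in -u add ra- … -esh around the stem; stems ending in -g or -r add -uv.
So gevtip → geolvtip.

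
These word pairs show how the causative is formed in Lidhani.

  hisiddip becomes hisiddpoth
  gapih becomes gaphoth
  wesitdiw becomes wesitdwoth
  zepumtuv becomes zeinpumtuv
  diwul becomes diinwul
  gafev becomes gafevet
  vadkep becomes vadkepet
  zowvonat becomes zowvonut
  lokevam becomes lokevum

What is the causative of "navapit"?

zepumtuv and gafev both end in -v yet inflect differently (zeinpumtuv, gafevet), so the final letter is not what conditions the rule; the last vowel is.
"navapit" has last vowel 'i'. The stems whose last vowel is 'i' (hisiddip → hisiddpoth, gapih → gaphoth, wesitdiw → wesitdwoth) delete the last vowel and add -oth.
So navapit → navaptoth.

navaptoth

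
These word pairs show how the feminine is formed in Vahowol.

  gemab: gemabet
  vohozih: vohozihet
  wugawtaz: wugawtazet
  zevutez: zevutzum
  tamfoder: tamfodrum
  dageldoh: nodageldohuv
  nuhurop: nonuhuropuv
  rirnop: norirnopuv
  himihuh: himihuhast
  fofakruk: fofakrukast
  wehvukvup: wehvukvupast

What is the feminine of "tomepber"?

wugawtaz and zevutez both end in -z yet inflect differently (wugawtazet, zevutzum), so the final letter is not what conditions the rule; the last vowel is.
"tomepber" has last vowel 'e'. The stems whose last vowel is 'e' (zevutez → zevutzum, tamfoder → tamfodrum) delete the last vowel and add -um.
The other patterns: stems whose last vowel is 'a' or 'i' add -et; stems whose last vowel is 'o' add no- … -uv around the stem; stems whose last vowel is 'u' add -ast.
So tomepber → tomepbrum.

tomepbrum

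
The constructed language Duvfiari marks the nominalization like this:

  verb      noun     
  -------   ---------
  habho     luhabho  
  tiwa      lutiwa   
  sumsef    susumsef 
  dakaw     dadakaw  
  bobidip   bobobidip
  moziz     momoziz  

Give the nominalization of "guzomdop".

guguzomdop

tiwa and dakaw both have last vowel 'a' yet inflect differently (lutiwa, dadakaw), so the last vowel is not what conditions the rule; whether the stem ends in a vowel or a consonant is.
"guzomdop" ends in a consonant. The stems ending in a consonant (sumsef → susumsef, dakaw → dadakaw, bobidip → bobobidip) repeat the first consonant+vowel as a prefix.
So guzomdop → guguzomdop.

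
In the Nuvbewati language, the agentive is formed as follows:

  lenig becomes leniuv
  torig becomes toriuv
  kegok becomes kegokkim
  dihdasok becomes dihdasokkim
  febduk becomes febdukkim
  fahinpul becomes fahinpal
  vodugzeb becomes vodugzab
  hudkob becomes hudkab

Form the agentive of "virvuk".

virvukkim

febduk and fahinpul both have last vowel 'u' yet inflect differently (febdukkim, fahinpal), so the last vowel is not what conditions the rule; the final letter is.
"virvuk" ends in -k. The stems ending in -k (kegok → kegokkim, dihdasok → dihdasokkim, febduk → febdukkim) double the final consonant and add -im.
So virvuk → virvukkim.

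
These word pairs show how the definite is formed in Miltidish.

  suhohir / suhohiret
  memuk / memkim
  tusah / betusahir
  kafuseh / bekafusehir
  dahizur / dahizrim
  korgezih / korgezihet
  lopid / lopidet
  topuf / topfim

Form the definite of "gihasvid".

gihasvidet

"gihasvid" has last vowel 'i'. The stems whose last vowel is 'i' (suhohir → suhohiret, korgezih → korgezihet, lopid → lopidet) add -et.
The other patterns: stems whose last vowel is 'u' delete the last vowel and add -im; stems whose last vowel is 'a' or 'e' add be- … -ir around the stem.
So gihasvid → gihasvidet.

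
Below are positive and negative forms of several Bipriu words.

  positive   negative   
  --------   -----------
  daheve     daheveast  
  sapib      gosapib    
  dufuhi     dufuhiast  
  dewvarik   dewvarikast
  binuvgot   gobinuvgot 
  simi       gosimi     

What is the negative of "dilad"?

dufuhi and simi both end in -i yet inflect differently (dufuhiast, gosimi), so the final letter is not what conditions the rule; the first letter is.
"dilad" begins with d-. The stems beginning with d- (daheve → daheveast, dufuhi → dufuhiast, dewvarik → dewvarikast) add -ast.
The other pattern: stems beginning with b- or s- add the prefix go-.
So dilad → diladast.

diladast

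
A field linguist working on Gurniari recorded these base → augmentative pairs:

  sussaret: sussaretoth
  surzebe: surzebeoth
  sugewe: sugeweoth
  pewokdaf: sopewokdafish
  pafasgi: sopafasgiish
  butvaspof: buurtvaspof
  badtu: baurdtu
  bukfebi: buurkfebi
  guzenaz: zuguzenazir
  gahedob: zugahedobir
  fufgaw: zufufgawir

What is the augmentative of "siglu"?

sigluoth

"siglu" begins with s-. The stems beginning with s- (sussaret → sussaretoth, surzebe → surzebeoth, sugewe → sugeweoth) add -oth.
So siglu → sigluoth.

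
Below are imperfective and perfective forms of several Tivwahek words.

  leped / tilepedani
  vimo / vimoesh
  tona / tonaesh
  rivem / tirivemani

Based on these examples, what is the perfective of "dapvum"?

rivem and tona both have 2 vowels yet inflect differently (tirivemani, tonaesh), so the number of vowels is not what conditions the rule; whether the stem ends in a vowel or a consonant is.
"dapvum" ends in a consonant. The stems ending in a consonant (rivem → tirivemani, leped → tilepedani) add ti- … -ani around the stem.
So dapvum → tidapvumani.

tidapvumani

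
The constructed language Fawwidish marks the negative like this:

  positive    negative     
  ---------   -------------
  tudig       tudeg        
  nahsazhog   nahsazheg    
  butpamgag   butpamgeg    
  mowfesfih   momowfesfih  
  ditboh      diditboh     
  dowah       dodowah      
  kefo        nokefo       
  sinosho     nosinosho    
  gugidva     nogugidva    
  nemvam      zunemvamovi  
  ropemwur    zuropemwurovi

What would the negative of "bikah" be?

tudig and mowfesfih both have last vowel 'i' yet inflect differently (tudeg, momowfesfih), so the last vowel is not what conditions the rule; the final letter is.
"bikah" ends in -h. The stems ending in -h (mowfesfih → momowfesfih, ditboh → diditboh, dowah → dodowah) repeat the first consonant+vowel as a prefix.
The other patterns: stems ending in -g change the last vowel to 'e'; stems ending in -a or -o add the prefix no-; stems ending in -m or -r add zu- … -ovi around the stem.
So bikah → bibikah.

bibikah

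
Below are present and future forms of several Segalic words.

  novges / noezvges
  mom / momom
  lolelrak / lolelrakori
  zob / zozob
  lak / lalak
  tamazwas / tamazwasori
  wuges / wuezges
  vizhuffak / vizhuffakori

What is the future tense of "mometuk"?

mometukori

lak and lolelrak both end in -k yet inflect differently (lalak, lolelrakori), so the final letter is not what conditions the rule; the number of vowels is.
"mometuk" has 3 vowels. The stems with 3 vowels (lolelrak → lolelrakori, vizhuffak → vizhuffakori, tamazwas → tamazwasori) add -ori.
So mometuk → mometukori.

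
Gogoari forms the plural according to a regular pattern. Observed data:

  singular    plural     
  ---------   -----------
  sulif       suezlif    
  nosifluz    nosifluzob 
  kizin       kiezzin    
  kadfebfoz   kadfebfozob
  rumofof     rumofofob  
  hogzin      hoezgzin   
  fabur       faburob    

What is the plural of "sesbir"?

sulif and rumofof both end in -f yet inflect differently (suezlif, rumofofob), so the final letter is not what conditions the rule; the last vowel is.
"sesbir" has last vowel 'i'. The stems whose last vowel is 'i' (kizin → kiezzin, hogzin → hoezgzin, sulif → suezlif) insert -ez- after the first vowel.
So sesbir → seezsbir.

seezsbir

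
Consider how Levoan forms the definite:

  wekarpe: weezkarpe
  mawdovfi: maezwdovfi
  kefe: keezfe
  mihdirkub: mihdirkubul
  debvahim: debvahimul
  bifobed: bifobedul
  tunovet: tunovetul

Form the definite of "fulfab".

mawdovfi and debvahim both have last vowel 'i' yet inflect differently (maezwdovfi, debvahimul), so the last vowel is not what conditions the rule; whether the stem ends in a vowel or a consonant is.
"fulfab" ends in a consonant. The stems ending in a consonant (mihdirkub → mihdirkubul, debvahim → debvahimul, bifobed → bifobedul) add -ul.
The other pattern: stems ending in a vowel insert -ez- after the first vowel.
So fulfab → fulfabul.

fulfabul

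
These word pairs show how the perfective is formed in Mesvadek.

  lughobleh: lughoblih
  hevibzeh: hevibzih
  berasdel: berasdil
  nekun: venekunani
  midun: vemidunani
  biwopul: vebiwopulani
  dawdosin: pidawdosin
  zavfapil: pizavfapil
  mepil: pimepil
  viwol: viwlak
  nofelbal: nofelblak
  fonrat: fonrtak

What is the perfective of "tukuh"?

vetukuhani

berasdel and biwopul both end in -l yet inflect differently (berasdil, vebiwopulani), so the final letter is not what conditions the rule; the last vowel is.
"tukuh" has last vowel 'u'. The stems whose last vowel is 'u' (nekun → venekunani, midun → vemidunani, biwopul → vebiwopulani) add ve- … -ani around the stem.
The other patterns: stems whose last vowel is 'e' change the last vowel to 'i'; stems whose last vowel is 'i' add the prefix pi-; stems whose last vowel is 'a' or 'o' delete the last vowel and add -ak.
So tukuh → vetukuhani.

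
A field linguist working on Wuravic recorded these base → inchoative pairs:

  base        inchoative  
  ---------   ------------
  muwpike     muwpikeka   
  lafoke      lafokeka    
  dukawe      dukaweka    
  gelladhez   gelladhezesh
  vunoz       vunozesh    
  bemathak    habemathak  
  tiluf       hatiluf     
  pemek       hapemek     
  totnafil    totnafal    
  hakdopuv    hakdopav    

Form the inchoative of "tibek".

hatibek

muwpike and gelladhez both have last vowel 'e' yet inflect differently (muwpikeka, gelladhezesh), so the last vowel is not what conditions the rule; the final letter is.
"tibek" ends in -k. The stems ending in -k (bemathak → habemathak, pemek → hapemek) add the prefix ha-.
So tibek → hatibek.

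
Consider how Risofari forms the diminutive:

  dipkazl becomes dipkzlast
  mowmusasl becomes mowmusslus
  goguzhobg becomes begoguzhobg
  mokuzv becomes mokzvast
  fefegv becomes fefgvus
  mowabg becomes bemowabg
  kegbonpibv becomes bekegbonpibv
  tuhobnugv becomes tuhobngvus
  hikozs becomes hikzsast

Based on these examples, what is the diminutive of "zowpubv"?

kegbonpibv and mokuzv both end in -v yet inflect differently (bekegbonpibv, mokzvast), so the final letter is not what conditions the rule; the second-to-last letter is.
"zowpubv" has second-to-last letter 'b'. The stems whose second-to-last letter is 'b' (mowabg → bemowabg, kegbonpibv → bekegbonpibv, goguzhobg → begoguzhobg) add the prefix be-.
The other patterns: stems whose second-to-last letter is 'z' delete the last vowel and add -ast; stems whose second-to-last letter is 'g' or 's' delete the last vowel and add -us.
So zowpubv → bezowpubv.

bezowpubv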